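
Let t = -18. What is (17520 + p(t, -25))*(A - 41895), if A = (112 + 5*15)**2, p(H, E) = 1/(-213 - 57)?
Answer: -16381371737/135 ≈ -1.2134e+8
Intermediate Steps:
p(H, E) = -1/270 (p(H, E) = 1/(-270) = -1/270)
A = 34969 (A = (112 + 75)**2 = 187**2 = 34969)
(17520 + p(t, -25))*(A - 41895) = (17520 - 1/270)*(34969 - 41895) = (4730399/270)*(-6926) = -16381371737/135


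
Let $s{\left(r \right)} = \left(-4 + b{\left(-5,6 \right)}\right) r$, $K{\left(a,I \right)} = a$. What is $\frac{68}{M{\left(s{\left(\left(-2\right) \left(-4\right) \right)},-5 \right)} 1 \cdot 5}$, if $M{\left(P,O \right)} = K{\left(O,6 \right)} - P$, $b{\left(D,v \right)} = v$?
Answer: $- \frac{68}{105} \approx -0.64762$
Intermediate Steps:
$s{\left(r \right)} = 2 r$ ($s{\left(r \right)} = \left(-4 + 6\right) r = 2 r$)
$M{\left(P,O \right)} = O - P$
$\frac{68}{M{\left(s{\left(\left(-2\right) \left(-4\right) \right)},-5 \right)} 1 \cdot 5} = \frac{68}{\left(-5 - 2 \left(\left(-2\right) \left(-4\right)\right)\right) 1 \cdot 5} = \frac{68}{\left(-5 - 2 \cdot 8\right) 1 \cdot 5} = \frac{68}{\left(-5 - 16\right) 1 \cdot 5} = \frac{68}{\left(-21\right) 1 \cdot 5} = \frac{68}{\left(-21\right) 5} = \frac{68}{-105} = 68 \left(- \frac{1}{105}\right) = - \frac{68}{105}$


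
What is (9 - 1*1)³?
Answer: 512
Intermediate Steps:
(9 - 1*1)³ = (9 - 1)³ = 8³ = 512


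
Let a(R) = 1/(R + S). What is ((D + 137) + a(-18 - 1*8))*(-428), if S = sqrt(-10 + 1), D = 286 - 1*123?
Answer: -87942872/685 + 1284*I/685 ≈ -1.2838e+5 + 1.8745*I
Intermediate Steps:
D = 163 (D = 286 - 123 = 163)
S = 3*I (S = sqrt(-9) = 3*I ≈ 3.0*I)
a(R) = 1/(R + 3*I)
((D + 137) + a(-18 - 1*8))*(-428) = ((163 + 137) + 1/((-18 - 1*8) + 3*I))*(-428) = (300 + 1/((-18 - 8) + 3*I))*(-428) = (300 + 1/(-26 + 3*I))*(-428) = (300 + (-26 - 3*I)/685)*(-428) = -128400 - 428*(-26 - 3*I)/685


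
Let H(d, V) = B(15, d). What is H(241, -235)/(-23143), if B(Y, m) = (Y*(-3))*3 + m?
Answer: -106/23143 ≈ -0.0045802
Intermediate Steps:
B(Y, m) = m - 9*Y (B(Y, m) = -3*Y*3 + m = -9*Y + m = m - 9*Y)
H(d, V) = -135 + d (H(d, V) = d - 9*15 = d - 135 = -135 + d)
H(241, -235)/(-23143) = (-135 + 241)/(-23143) = 106*(-1/23143) = -106/23143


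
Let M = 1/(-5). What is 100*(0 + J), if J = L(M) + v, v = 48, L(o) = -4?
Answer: 4400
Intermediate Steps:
M = -⅕ ≈ -0.20000
J = 44 (J = -4 + 48 = 44)
100*(0 + J) = 100*(0 + 44) = 100*44 = 4400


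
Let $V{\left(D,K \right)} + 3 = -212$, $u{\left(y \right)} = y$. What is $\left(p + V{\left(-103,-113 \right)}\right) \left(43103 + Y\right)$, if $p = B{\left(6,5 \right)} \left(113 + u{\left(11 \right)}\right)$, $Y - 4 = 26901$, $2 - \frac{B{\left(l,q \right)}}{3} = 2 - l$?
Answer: $141206136$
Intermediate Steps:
$V{\left(D,K \right)} = -215$ ($V{\left(D,K \right)} = -3 - 212 = -215$)
$B{\left(l,q \right)} = 3 l$ ($B{\left(l,q \right)} = 6 - 3 \left(2 - l\right) = 6 + \left(-6 + 3 l\right) = 3 l$)
$Y = 26905$ ($Y = 4 + 26901 = 26905$)
$p = 2232$ ($p = 3 \cdot 6 \left(113 + 11\right) = 18 \cdot 124 = 2232$)
$\left(p + V{\left(-103,-113 \right)}\right) \left(43103 + Y\right) = \left(2232 - 215\right) \left(43103 + 26905\right) = 2017 \cdot 70008 = 141206136$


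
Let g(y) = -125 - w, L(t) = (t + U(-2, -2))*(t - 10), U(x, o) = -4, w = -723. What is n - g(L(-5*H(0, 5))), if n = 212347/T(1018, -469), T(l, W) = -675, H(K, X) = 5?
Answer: -615997/675 ≈ -912.59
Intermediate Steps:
L(t) = (-10 + t)*(-4 + t) (L(t) = (t - 4)*(t - 10) = (-4 + t)*(-10 + t) = (-10 + t)*(-4 + t))
g(y) = 598 (g(y) = -125 - 1*(-723) = -125 + 723 = 598)
n = -212347/675 (n = 212347/(-675) = 212347*(-1/675) = -212347/675 ≈ -314.59)
n - g(L(-5*H(0, 5))) = -212347/675 - 1*598 = -212347/675 - 598 = -615997/675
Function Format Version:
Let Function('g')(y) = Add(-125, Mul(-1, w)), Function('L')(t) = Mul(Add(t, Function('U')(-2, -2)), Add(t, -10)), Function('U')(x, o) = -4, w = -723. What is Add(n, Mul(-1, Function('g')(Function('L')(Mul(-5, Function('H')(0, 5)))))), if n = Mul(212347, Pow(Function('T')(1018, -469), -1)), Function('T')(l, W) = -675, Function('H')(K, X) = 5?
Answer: Rational(-615997, 675) ≈ -912.59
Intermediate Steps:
Function('L')(t) = Mul(Add(-10, t), Add(-4, t)) (Function('L')(t) = Mul(Add(t, -4), Add(t, -10)) = Mul(Add(-4, t), Add(-10, t)) = Mul(Add(-10, t), Add(-4, t)))
Function('g')(y) = 598 (Function('g')(y) = Add(-125, Mul(-1, -723)) = Add(-125, 723) = 598)
n = Rational(-212347, 675) (n = Mul(212347, Pow(-675, -1)) = Mul(212347, Rational(-1, 675)) = Rational(-212347, 675) ≈ -314.59)
Add(n, Mul(-1, Function('g')(Function('L')(Mul(-5, Function('H')(0, 5)))))) = Add(Rational(-212347, 675), Mul(-1, 598)) = Add(Rational(-212347, 675), -598) = Rational(-615997, 675)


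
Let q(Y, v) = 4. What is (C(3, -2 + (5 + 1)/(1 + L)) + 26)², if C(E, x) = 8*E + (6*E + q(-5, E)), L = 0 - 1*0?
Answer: 5184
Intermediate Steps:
L = 0 (L = 0 + 0 = 0)
C(E, x) = 4 + 14*E (C(E, x) = 8*E + (6*E + 4) = 8*E + (4 + 6*E) = 4 + 14*E)
(C(3, -2 + (5 + 1)/(1 + L)) + 26)² = ((4 + 14*3) + 26)² = ((4 + 42) + 26)² = (46 + 26)² = 72² = 5184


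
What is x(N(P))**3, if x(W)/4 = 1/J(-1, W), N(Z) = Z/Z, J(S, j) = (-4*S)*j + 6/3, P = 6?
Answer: 8/27 ≈ 0.29630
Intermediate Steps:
J(S, j) = 2 - 4*S*j (J(S, j) = -4*S*j + 6*(1/3) = -4*S*j + 2 = 2 - 4*S*j)
N(Z) = 1
x(W) = 4/(2 + 4*W) (x(W) = 4/(2 - 4*(-1)*W) = 4/(2 + 4*W))
x(N(P))**3 = (2/(1 + 2*1))**3 = (2/(1 + 2))**3 = (2/3)**3 = 8/27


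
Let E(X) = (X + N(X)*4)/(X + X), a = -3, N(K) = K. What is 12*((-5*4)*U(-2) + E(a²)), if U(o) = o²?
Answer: -930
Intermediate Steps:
E(X) = 5/2 (E(X) = (X + X*4)/(X + X) = (X + 4*X)/((2*X)) = (5*X)*(1/(2*X)) = 5/2)
12*((-5*4)*U(-2) + E(a²)) = 12*(-5*4*(-2)² + 5/2) = 12*(-20*4 + 5/2) = 12*(-80 + 5/2) = 12*(-155/2) = -930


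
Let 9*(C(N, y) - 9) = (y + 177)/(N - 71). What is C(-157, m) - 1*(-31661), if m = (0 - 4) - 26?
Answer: 21662231/684 ≈ 31670.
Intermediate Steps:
m = -30 (m = -4 - 26 = -30)
C(N, y) = 9 + (177 + y)/(9*(-71 + N)) (C(N, y) = 9 + ((y + 177)/(N - 71))/9 = 9 + ((177 + y)/(-71 + N))/9 = 9 + (177 + y)/(9*(-71 + N)))
C(-157, m) - 1*(-31661) = (-5574 - 30 + 81*(-157))/(9*(-71 - 157)) - 1*(-31661) = (⅑)*(-5574 - 30 - 12717)/(-228) + 31661 = (⅑)*(-1/228)*(-18321) + 31661 = 6107/684 + 31661 = 21662231/684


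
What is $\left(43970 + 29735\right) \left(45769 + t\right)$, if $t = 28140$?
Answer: $5447462845$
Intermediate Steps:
$\left(43970 + 29735\right) \left(45769 + t\right) = \left(43970 + 29735\right) \left(45769 + 28140\right) = 73705 \cdot 73909 = 5447462845$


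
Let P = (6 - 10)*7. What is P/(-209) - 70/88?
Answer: -553/836 ≈ -0.66148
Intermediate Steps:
P = -28 (P = -4*7 = -28)
P/(-209) - 70/88 = -28/(-209) - 70/88 = -28*(-1/209) - 70*1/88 = 28/209 - 35/44 = -553/836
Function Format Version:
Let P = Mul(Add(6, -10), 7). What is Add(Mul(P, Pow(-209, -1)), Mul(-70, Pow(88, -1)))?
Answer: Rational(-553, 836) ≈ -0.66148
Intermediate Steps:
P = -28 (P = Mul(-4, 7) = -28)
Add(Mul(P, Pow(-209, -1)), Mul(-70, Pow(88, -1))) = Add(Mul(-28, Pow(-209, -1)), Mul(-70, Pow(88, -1))) = Add(Mul(-28, Rational(-1, 209)), Mul(-70, Rational(1, 88))) = Add(Rational(28, 209), Rational(-35, 44)) = Rational(-553, 836)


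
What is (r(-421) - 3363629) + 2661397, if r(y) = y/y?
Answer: -702231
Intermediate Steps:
r(y) = 1
(r(-421) - 3363629) + 2661397 = (1 - 3363629) + 2661397 = -3363628 + 2661397 = -702231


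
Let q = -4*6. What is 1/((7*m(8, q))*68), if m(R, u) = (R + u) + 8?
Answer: -1/3808 ≈ -0.00026261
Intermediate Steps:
q = -24
m(R, u) = 8 + R + u
1/((7*m(8, q))*68) = 1/((7*(8 + 8 - 24))*68) = 1/((7*(-8))*68) = 1/(-56*68) = 1/(-3808) = -1/3808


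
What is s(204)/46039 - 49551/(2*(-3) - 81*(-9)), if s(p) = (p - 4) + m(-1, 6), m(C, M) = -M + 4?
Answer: -760378445/11095399 ≈ -68.531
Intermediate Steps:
m(C, M) = 4 - M
s(p) = -6 + p (s(p) = (p - 4) + (4 - 1*6) = (-4 + p) + (4 - 6) = (-4 + p) - 2 = -6 + p)
s(204)/46039 - 49551/(2*(-3) - 81*(-9)) = (-6 + 204)/46039 - 49551/(2*(-3) - 81*(-9)) = 198*(1/46039) - 49551/(-6 + 729) = 198/46039 - 49551/723 = 198/46039 - 49551*1/723 = 198/46039 - 16517/241 = -760378445/11095399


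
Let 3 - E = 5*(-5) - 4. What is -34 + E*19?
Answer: 574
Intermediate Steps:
E = 32 (E = 3 - (5*(-5) - 4) = 3 - (-25 - 4) = 3 - 1*(-29) = 3 + 29 = 32)
-34 + E*19 = -34 + 32*19 = -34 + 608 = 574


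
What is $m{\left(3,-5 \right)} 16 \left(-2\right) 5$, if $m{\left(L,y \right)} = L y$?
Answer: $2400$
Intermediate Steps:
$m{\left(3,-5 \right)} 16 \left(-2\right) 5 = 3 \left(-5\right) 16 \left(-2\right) 5 = - 15 \left(\left(-32\right) 5\right) = \left(-15\right) \left(-160\right) = 2400$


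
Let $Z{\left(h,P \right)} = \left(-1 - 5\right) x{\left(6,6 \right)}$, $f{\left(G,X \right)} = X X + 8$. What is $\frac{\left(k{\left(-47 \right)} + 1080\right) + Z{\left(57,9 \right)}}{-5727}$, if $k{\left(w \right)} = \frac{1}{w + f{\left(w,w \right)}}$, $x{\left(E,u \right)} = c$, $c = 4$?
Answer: $- \frac{2291521}{12427590} \approx -0.18439$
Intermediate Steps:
$f{\left(G,X \right)} = 8 + X^{2}$ ($f{\left(G,X \right)} = X^{2} + 8 = 8 + X^{2}$)
$x{\left(E,u \right)} = 4$
$k{\left(w \right)} = \frac{1}{8 + w + w^{2}}$ ($k{\left(w \right)} = \frac{1}{w + \left(8 + w^{2}\right)} = \frac{1}{8 + w + w^{2}}$)
$Z{\left(h,P \right)} = -24$ ($Z{\left(h,P \right)} = \left(-1 - 5\right) 4 = \left(-6\right) 4 = -24$)
$\frac{\left(k{\left(-47 \right)} + 1080\right) + Z{\left(57,9 \right)}}{-5727} = \frac{\left(\frac{1}{8 - 47 + \left(-47\right)^{2}} + 1080\right) - 24}{-5727} = \left(\left(\frac{1}{8 - 47 + 2209} + 1080\right) - 24\right) \left(- \frac{1}{5727}\right) = \left(\left(\frac{1}{2170} + 1080\right) - 24\right) \left(- \frac{1}{5727}\right) = \left(\frac{2343601}{2170} - 24\right) \left(- \frac{1}{5727}\right) = \frac{2291521}{2170} \left(- \frac{1}{5727}\right) = - \frac{2291521}{12427590}$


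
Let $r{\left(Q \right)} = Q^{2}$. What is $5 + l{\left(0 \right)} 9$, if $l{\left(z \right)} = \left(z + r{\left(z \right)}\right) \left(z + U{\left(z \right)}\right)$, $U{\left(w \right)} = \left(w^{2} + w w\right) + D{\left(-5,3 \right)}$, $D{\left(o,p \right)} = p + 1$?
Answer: $5$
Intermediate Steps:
$D{\left(o,p \right)} = 1 + p$
$U{\left(w \right)} = 4 + 2 w^{2}$ ($U{\left(w \right)} = \left(w^{2} + w w\right) + \left(1 + 3\right) = \left(w^{2} + w^{2}\right) + 4 = 2 w^{2} + 4 = 4 + 2 w^{2}$)
$l{\left(z \right)} = \left(z + z^{2}\right) \left(4 + z + 2 z^{2}\right)$ ($l{\left(z \right)} = \left(z + z^{2}\right) \left(z + \left(4 + 2 z^{2}\right)\right) = \left(z + z^{2}\right) \left(4 + z + 2 z^{2}\right)$)
$5 + l{\left(0 \right)} 9 = 5 + 0 \left(4 + 2 \cdot 0^{3} + 3 \cdot 0^{2} + 5 \cdot 0\right) 9 = 5 + 0 \left(4 + 2 \cdot 0 + 3 \cdot 0 + 0\right) 9 = 5 + 0 \left(4 + 0 + 0 + 0\right) 9 = 5 + 0 \cdot 4 \cdot 9 = 5 + 0 \cdot 9 = 5 + 0 = 5$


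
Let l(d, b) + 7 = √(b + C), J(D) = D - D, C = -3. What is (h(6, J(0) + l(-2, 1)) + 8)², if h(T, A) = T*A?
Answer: 1084 - 408*I*√2 ≈ 1084.0 - 577.0*I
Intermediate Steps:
J(D) = 0
l(d, b) = -7 + √(-3 + b) (l(d, b) = -7 + √(b - 3) = -7 + √(-3 + b))
h(T, A) = A*T
(h(6, J(0) + l(-2, 1)) + 8)² = ((0 + (-7 + √(-3 + 1)))*6 + 8)² = ((0 + (-7 + √(-2)))*6 + 8)² = ((0 + (-7 + I*√2))*6 + 8)² = ((-7 + I*√2)*6 + 8)² = ((-42 + 6*I*√2) + 8)² = (-34 + 6*I*√2)²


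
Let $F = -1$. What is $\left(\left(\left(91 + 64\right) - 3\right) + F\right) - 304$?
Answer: $-153$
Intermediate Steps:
$\left(\left(\left(91 + 64\right) - 3\right) + F\right) - 304 = \left(\left(\left(91 + 64\right) - 3\right) - 1\right) - 304 = \left(\left(155 - 3\right) - 1\right) - 304 = \left(152 - 1\right) - 304 = 151 - 304 = -153$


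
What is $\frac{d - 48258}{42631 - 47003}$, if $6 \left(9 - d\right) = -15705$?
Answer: $\frac{91263}{8744} \approx 10.437$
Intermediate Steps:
$d = \frac{5253}{2}$ ($d = 9 - - \frac{5235}{2} = 9 + \frac{5235}{2} = \frac{5253}{2} \approx 2626.5$)
$\frac{d - 48258}{42631 - 47003} = \frac{\frac{5253}{2} - 48258}{42631 - 47003} = - \frac{91263}{2 \left(-4372\right)} = \left(- \frac{91263}{2}\right) \left(- \frac{1}{4372}\right) = \frac{91263}{8744}$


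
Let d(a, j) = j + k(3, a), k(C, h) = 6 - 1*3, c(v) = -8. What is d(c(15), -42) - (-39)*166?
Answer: 6435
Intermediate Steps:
k(C, h) = 3 (k(C, h) = 6 - 3 = 3)
d(a, j) = 3 + j (d(a, j) = j + 3 = 3 + j)
d(c(15), -42) - (-39)*166 = (3 - 42) - (-39)*166 = -39 - 1*(-6474) = -39 + 6474 = 6435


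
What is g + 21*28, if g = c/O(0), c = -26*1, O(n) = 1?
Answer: 562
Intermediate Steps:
c = -26
g = -26 (g = -26/1 = -26*1 = -26)
g + 21*28 = -26 + 21*28 = -26 + 588 = 562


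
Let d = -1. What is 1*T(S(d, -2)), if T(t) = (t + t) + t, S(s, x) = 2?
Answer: 6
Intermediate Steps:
T(t) = 3*t (T(t) = 2*t + t = 3*t)
1*T(S(d, -2)) = 1*(3*2) = 1*6 = 6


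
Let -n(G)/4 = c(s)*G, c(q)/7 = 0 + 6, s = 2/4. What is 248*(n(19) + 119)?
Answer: -762104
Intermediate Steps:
s = ½ (s = 2*(¼) = ½ ≈ 0.50000)
c(q) = 42 (c(q) = 7*(0 + 6) = 7*6 = 42)
n(G) = -168*G
248*(n(19) + 119) = 248*(-168*19 + 119) = 248*(-3192 + 119) = 248*(-3073) = -762104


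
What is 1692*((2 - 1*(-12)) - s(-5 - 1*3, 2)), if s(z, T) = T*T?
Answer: 16920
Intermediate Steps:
s(z, T) = T**2
1692*((2 - 1*(-12)) - s(-5 - 1*3, 2)) = 1692*((2 - 1*(-12)) - 1*2**2) = 1692*((2 + 12) - 1*4) = 1692*(14 - 4) = 1692*10 = 16920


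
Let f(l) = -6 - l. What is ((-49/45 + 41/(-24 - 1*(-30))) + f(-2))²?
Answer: 24649/8100 ≈ 3.0431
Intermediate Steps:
((-49/45 + 41/(-24 - 1*(-30))) + f(-2))² = ((-49/45 + 41/(-24 - 1*(-30))) + (-6 - 1*(-2)))² = ((-49*1/45 + 41/(-24 + 30)) + (-6 + 2))² = ((-49/45 + 41/6) - 4)² = (517/90 - 4)² = (157/90)² = 24649/8100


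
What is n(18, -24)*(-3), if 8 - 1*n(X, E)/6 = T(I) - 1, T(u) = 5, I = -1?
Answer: -72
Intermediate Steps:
n(X, E) = 24 (n(X, E) = 48 - 6*(5 - 1) = 48 - 6*4 = 48 - 24 = 24)
n(18, -24)*(-3) = 24*(-3) = -72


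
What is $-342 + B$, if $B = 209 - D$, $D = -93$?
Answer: $-40$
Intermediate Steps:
$B = 302$ ($B = 209 - -93 = 209 + 93 = 302$)
$-342 + B = -342 + 302 = -40$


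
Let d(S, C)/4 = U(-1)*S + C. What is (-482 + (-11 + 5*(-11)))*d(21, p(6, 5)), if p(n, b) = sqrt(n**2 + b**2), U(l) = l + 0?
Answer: 46032 - 2192*sqrt(61) ≈ 28912.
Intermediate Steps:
U(l) = l
p(n, b) = sqrt(b**2 + n**2)
d(S, C) = -4*S + 4*C (d(S, C) = 4*(-S + C) = 4*(C - S) = -4*S + 4*C)
(-482 + (-11 + 5*(-11)))*d(21, p(6, 5)) = (-482 + (-11 + 5*(-11)))*(-4*21 + 4*sqrt(5**2 + 6**2)) = (-482 + (-11 - 55))*(-84 + 4*sqrt(25 + 36)) = (-482 - 66)*(-84 + 4*sqrt(61)) = -548*(-84 + 4*sqrt(61)) = 46032 - 2192*sqrt(61)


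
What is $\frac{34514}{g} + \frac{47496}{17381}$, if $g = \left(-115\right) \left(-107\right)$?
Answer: $\frac{1184326114}{213873205} \approx 5.5375$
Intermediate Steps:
$g = 12305$
$\frac{34514}{g} + \frac{47496}{17381} = \frac{34514}{12305} + \frac{47496}{17381} = \frac{1184326114}{213873205}$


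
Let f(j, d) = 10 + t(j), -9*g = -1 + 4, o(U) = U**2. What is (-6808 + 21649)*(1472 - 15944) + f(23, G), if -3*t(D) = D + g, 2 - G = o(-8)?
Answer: -1933010546/9 ≈ -2.1478e+8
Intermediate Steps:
G = -62 (G = 2 - 1*(-8)**2 = 2 - 1*64 = 2 - 64 = -62)
g = -1/3 (g = -(-1 + 4)/9 = -1/9*3 = -1/3 ≈ -0.33333)
t(D) = 1/9 - D/3 (t(D) = -(D - 1/3)/3 = -(-1/3 + D)/3 = 1/9 - D/3)
f(j, d) = 91/9 - j/3 (f(j, d) = 10 + (1/9 - j/3) = 91/9 - j/3)
(-6808 + 21649)*(1472 - 15944) + f(23, G) = (-6808 + 21649)*(1472 - 15944) + (91/9 - 1/3*23) = 14841*(-14472) + (91/9 - 23/3) = -214778952 + 22/9 = -1933010546/9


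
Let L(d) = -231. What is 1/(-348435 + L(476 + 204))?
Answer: -1/348666 ≈ -2.8681e-6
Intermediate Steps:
1/(-348435 + L(476 + 204)) = 1/(-348435 - 231) = 1/(-348666) = -1/348666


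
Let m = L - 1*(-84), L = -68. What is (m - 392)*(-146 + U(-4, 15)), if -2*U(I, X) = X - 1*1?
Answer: 57528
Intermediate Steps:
U(I, X) = ½ - X/2 (U(I, X) = -(X - 1*1)/2 = -(X - 1)/2 = -(-1 + X)/2 = ½ - X/2)
m = 16 (m = -68 - 1*(-84) = -68 + 84 = 16)
(m - 392)*(-146 + U(-4, 15)) = (16 - 392)*(-146 + (½ - ½*15)) = -376*(-146 + (½ - 15/2)) = -376*(-146 - 7) = -376*(-153) = 57528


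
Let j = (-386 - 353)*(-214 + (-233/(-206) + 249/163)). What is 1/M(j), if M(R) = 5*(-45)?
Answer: -1/225 ≈ -0.0044444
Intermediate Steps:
j = 5244253641/33578 (j = -739*(-214 + (-233*(-1/206) + 249*(1/163))) = -739*(-214 + (233/206 + 249/163)) = -739*(-214 + 89273/33578) = -739*(-7096419/33578) = 5244253641/33578 ≈ 1.5618e+5)
M(R) = -225
1/M(j) = 1/(-225) = -1/225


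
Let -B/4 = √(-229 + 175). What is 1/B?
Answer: I*√6/72 ≈ 0.034021*I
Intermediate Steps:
B = -12*I*√6 (B = -4*√(-229 + 175) = -12*I*√6 ≈ -29.394*I)
1/B = 1/(-12*I*√6) = I*√6/72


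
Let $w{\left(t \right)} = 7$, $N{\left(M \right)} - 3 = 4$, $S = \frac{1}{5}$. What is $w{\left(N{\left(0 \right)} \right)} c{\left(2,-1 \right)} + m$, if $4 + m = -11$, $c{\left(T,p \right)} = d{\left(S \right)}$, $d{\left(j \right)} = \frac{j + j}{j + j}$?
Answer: $-8$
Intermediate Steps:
$S = \frac{1}{5} \approx 0.2$
$N{\left(M \right)} = 7$ ($N{\left(M \right)} = 3 + 4 = 7$)
$d{\left(j \right)} = 1$ ($d{\left(j \right)} = \frac{2 j}{2 j} = 2 j \frac{1}{2 j} = 1$)
$c{\left(T,p \right)} = 1$
$m = -15$ ($m = -4 - 11 = -15$)
$w{\left(N{\left(0 \right)} \right)} c{\left(2,-1 \right)} + m = 7 \cdot 1 - 15 = 7 - 15 = -8$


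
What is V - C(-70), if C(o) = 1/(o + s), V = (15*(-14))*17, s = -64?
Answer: -478379/134 ≈ -3570.0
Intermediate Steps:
V = -3570 (V = -210*17 = -3570)
C(o) = 1/(-64 + o) (C(o) = 1/(o - 64) = 1/(-64 + o))
V - C(-70) = -3570 - 1/(-64 - 70) = -3570 - 1/(-134) = -3570 - 1*(-1/134) = -3570 + 1/134 = -478379/134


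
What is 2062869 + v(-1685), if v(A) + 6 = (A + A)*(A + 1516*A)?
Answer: 8616271513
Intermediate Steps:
v(A) = -6 + 3034*A² (v(A) = -6 + (A + A)*(A + 1516*A) = -6 + (2*A)*(1517*A) = -6 + 3034*A²)
2062869 + v(-1685) = 2062869 + (-6 + 3034*(-1685)²) = 2062869 + (-6 + 3034*2839225) = 2062869 + (-6 + 8614208650) = 2062869 + 8614208644 = 8616271513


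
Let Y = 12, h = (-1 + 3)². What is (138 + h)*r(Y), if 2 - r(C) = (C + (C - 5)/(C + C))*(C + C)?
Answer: -41606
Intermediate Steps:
h = 4 (h = 2² = 4)
r(C) = 2 - 2*C*(C + (-5 + C)/(2*C)) (r(C) = 2 - (C + (C - 5)/(C + C))*(C + C) = 2 - (C + (-5 + C)/((2*C)))*2*C = 2 - (C + (-5 + C)*(1/(2*C)))*2*C = 2 - (C + (-5 + C)/(2*C))*2*C = 2 - 2*C*(C + (-5 + C)/(2*C)))
(138 + h)*r(Y) = (138 + 4)*(7 - 1*12 - 2*12²) = 142*(7 - 12 - 2*144) = 142*(7 - 12 - 288) = 142*(-293) = -41606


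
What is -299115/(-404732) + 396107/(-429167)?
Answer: -31946891119/173697618244 ≈ -0.18392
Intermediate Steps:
-299115/(-404732) + 396107/(-429167) = -299115*(-1/404732) + 396107*(-1/429167) = 299115/404732 - 396107/429167 = -31946891119/173697618244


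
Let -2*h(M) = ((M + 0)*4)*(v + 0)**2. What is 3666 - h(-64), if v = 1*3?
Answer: 2514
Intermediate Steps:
v = 3
h(M) = -18*M (h(M) = -(M + 0)*4*(3 + 0)**2/2 = -M*4*3**2/2 = -4*M*9/2 = -18*M)
3666 - h(-64) = 3666 - (-18)*(-64) = 3666 - 1*1152 = 3666 - 1152 = 2514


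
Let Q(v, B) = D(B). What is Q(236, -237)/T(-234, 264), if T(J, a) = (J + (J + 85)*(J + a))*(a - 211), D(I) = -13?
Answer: 13/249312 ≈ 5.2143e-5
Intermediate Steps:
Q(v, B) = -13
T(J, a) = (-211 + a)*(J + (85 + J)*(J + a)) (T(J, a) = (J + (85 + J)*(J + a))*(-211 + a) = (-211 + a)*(J + (85 + J)*(J + a)))
Q(236, -237)/T(-234, 264) = -13/(-18146*(-234) - 17935*264 - 211*(-234)² + 85*264² - 234*264² + 264*(-234)² - 125*(-234)*264) = -13/(4246164 - 4734840 - 211*54756 + 85*69696 - 234*69696 + 264*54756 + 7722000) = -13/(4246164 - 4734840 - 11553516 + 5924160 - 16308864 + 14455584 + 7722000) = -13/(-249312) = -13*(-1/249312) = 13/249312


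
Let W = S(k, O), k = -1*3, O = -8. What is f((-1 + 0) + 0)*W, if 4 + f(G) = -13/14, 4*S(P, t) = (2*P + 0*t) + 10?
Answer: -69/14 ≈ -4.9286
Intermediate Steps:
k = -3
S(P, t) = 5/2 + P/2 (S(P, t) = ((2*P + 0*t) + 10)/4 = ((2*P + 0) + 10)/4 = (2*P + 10)/4 = (10 + 2*P)/4 = 5/2 + P/2)
W = 1 (W = 5/2 + (½)*(-3) = 5/2 - 3/2 = 1)
f(G) = -69/14 (f(G) = -4 - 13/14 = -69/14)
f((-1 + 0) + 0)*W = -69/14*1 = -69/14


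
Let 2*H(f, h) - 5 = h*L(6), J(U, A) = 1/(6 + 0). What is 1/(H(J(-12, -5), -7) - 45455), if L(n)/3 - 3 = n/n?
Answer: -2/90989 ≈ -2.1981e-5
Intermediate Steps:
L(n) = 12 (L(n) = 9 + 3*(n/n) = 9 + 3*1 = 9 + 3 = 12)
J(U, A) = ⅙ (J(U, A) = 1/6 = ⅙)
H(f, h) = 5/2 + 6*h (H(f, h) = 5/2 + (h*12)/2 = 5/2 + (12*h)/2 = 5/2 + 6*h)
1/(H(J(-12, -5), -7) - 45455) = 1/((5/2 + 6*(-7)) - 45455) = 1/((5/2 - 42) - 45455) = 1/(-79/2 - 45455) = 1/(-90989/2) = -2/90989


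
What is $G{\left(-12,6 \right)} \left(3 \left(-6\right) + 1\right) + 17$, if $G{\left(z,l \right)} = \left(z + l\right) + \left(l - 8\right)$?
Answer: $153$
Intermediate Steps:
$G{\left(z,l \right)} = -8 + z + 2 l$ ($G{\left(z,l \right)} = \left(l + z\right) + \left(-8 + l\right) = -8 + z + 2 l$)
$G{\left(-12,6 \right)} \left(3 \left(-6\right) + 1\right) + 17 = \left(-8 - 12 + 2 \cdot 6\right) \left(3 \left(-6\right) + 1\right) + 17 = \left(-8 - 12 + 12\right) \left(-18 + 1\right) + 17 = \left(-8\right) \left(-17\right) + 17 = 136 + 17 = 153$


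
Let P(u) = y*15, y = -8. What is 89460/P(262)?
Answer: -1491/2 ≈ -745.50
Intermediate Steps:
P(u) = -120 (P(u) = -8*15 = -120)
89460/P(262) = 89460/(-120) = 89460*(-1/120) = -1491/2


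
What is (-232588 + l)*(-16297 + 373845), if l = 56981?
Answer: -62787931636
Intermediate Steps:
(-232588 + l)*(-16297 + 373845) = (-232588 + 56981)*(-16297 + 373845) = -175607*357548 = -62787931636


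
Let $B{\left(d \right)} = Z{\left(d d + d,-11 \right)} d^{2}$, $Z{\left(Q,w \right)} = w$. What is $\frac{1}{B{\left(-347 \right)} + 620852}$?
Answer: $- \frac{1}{703647} \approx -1.4212 \cdot 10^{-6}$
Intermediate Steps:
$B{\left(d \right)} = - 11 d^{2}$
$\frac{1}{B{\left(-347 \right)} + 620852} = \frac{1}{- 11 \left(-347\right)^{2} + 620852} = \frac{1}{\left(-11\right) 120409 + 620852} = \frac{1}{-1324499 + 620852} = \frac{1}{-703647} = - \frac{1}{703647}$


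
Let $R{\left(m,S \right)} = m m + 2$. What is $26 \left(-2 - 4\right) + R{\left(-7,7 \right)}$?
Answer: $-105$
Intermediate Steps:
$R{\left(m,S \right)} = 2 + m^{2}$ ($R{\left(m,S \right)} = m^{2} + 2 = 2 + m^{2}$)
$26 \left(-2 - 4\right) + R{\left(-7,7 \right)} = 26 \left(-2 - 4\right) + \left(2 + \left(-7\right)^{2}\right) = 26 \left(-2 - 4\right) + \left(2 + 49\right) = 26 \left(-6\right) + 51 = -156 + 51 = -105$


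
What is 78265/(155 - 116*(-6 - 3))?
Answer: 7115/109 ≈ 65.275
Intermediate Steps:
78265/(155 - 116*(-6 - 3)) = 78265/(155 - 116*(-9)) = 78265/(155 - 58*(-18)) = 78265/(155 + 1044) = 78265/1199 = 78265*(1/1199) = 7115/109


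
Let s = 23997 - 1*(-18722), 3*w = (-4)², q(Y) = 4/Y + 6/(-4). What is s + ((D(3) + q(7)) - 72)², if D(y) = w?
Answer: 83416237/1764 ≈ 47288.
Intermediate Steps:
q(Y) = -3/2 + 4/Y (q(Y) = 4/Y + 6*(-¼) = 4/Y - 3/2 = -3/2 + 4/Y)
w = 16/3 (w = (⅓)*(-4)² = (⅓)*16 = 16/3 ≈ 5.3333)
D(y) = 16/3
s = 42719 (s = 23997 + 18722 = 42719)
s + ((D(3) + q(7)) - 72)² = 42719 + ((16/3 + (-3/2 + 4/7)) - 72)² = 42719 + ((16/3 - 13/14) - 72)² = 42719 + (185/42 - 72)² = 42719 + (-2839/42)² = 42719 + 8059921/1764 = 83416237/1764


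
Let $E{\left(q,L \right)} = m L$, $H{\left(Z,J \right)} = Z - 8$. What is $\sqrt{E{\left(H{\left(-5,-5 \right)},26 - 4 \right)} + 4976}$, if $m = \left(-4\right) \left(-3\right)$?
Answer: $2 \sqrt{1310} \approx 72.388$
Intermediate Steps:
$H{\left(Z,J \right)} = -8 + Z$
$m = 12$
$E{\left(q,L \right)} = 12 L$
$\sqrt{E{\left(H{\left(-5,-5 \right)},26 - 4 \right)} + 4976} = \sqrt{12 \left(26 - 4\right) + 4976} = \sqrt{12 \cdot 22 + 4976} = \sqrt{264 + 4976} = \sqrt{5240} = 2 \sqrt{1310}$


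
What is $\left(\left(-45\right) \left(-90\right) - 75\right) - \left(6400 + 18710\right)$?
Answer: $-21135$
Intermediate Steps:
$\left(\left(-45\right) \left(-90\right) - 75\right) - \left(6400 + 18710\right) = \left(4050 - 75\right) - 25110 = 3975 - 25110 = -21135$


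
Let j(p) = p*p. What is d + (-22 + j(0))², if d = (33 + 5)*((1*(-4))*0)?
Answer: 484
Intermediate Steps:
j(p) = p²
d = 0 (d = 38*(-4*0) = 38*0 = 0)
d + (-22 + j(0))² = 0 + (-22 + 0²)² = 0 + (-22 + 0)² = 0 + (-22)² = 0 + 484 = 484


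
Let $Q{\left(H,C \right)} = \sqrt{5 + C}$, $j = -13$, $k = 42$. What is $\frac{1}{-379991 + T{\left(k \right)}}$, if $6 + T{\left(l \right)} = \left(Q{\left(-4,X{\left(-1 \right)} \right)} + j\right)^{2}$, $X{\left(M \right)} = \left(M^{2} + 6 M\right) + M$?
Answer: $- \frac{379829}{144270069917} + \frac{26 i}{144270069917} \approx -2.6328 \cdot 10^{-6} + 1.8022 \cdot 10^{-10} i$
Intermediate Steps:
$X{\left(M \right)} = M^{2} + 7 M$
$T{\left(l \right)} = -6 + \left(-13 + i\right)^{2}$ ($T{\left(l \right)} = -6 + \left(\sqrt{5 - \left(7 - 1\right)} - 13\right)^{2} = -6 + \left(\sqrt{5 - 6} - 13\right)^{2} = -6 + \left(\sqrt{-1} - 13\right)^{2} = -6 + \left(i - 13\right)^{2} = -6 + \left(-13 + i\right)^{2}$)
$\frac{1}{-379991 + T{\left(k \right)}} = \frac{1}{-379991 + \left(162 - 26 i\right)} = \frac{1}{-379829 - 26 i} = \frac{-379829 + 26 i}{144270069917}$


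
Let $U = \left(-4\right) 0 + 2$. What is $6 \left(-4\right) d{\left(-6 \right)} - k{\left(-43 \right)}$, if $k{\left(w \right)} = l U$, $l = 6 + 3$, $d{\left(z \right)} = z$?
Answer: $126$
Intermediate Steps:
$U = 2$ ($U = 0 + 2 = 2$)
$l = 9$
$k{\left(w \right)} = 18$ ($k{\left(w \right)} = 9 \cdot 2 = 18$)
$6 \left(-4\right) d{\left(-6 \right)} - k{\left(-43 \right)} = 6 \left(-4\right) \left(-6\right) - 18 = \left(-24\right) \left(-6\right) - 18 = 144 - 18 = 126$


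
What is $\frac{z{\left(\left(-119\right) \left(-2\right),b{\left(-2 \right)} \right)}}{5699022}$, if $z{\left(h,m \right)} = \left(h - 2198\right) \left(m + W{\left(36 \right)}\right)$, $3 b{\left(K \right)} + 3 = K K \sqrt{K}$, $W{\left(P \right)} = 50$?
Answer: $- \frac{6860}{407073} - \frac{560 i \sqrt{2}}{1221219} \approx -0.016852 - 0.0006485 i$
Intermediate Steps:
$b{\left(K \right)} = -1 + \frac{K^{\frac{5}{2}}}{3}$ ($b{\left(K \right)} = -1 + \frac{K K \sqrt{K}}{3} = -1 + \frac{K^{2} \sqrt{K}}{3} = -1 + \frac{K^{\frac{5}{2}}}{3}$)
$z{\left(h,m \right)} = \left(-2198 + h\right) \left(50 + m\right)$ ($z{\left(h,m \right)} = \left(h - 2198\right) \left(m + 50\right) = \left(-2198 + h\right) \left(50 + m\right)$)
$\frac{z{\left(\left(-119\right) \left(-2\right),b{\left(-2 \right)} \right)}}{5699022} = \frac{-109900 - 2198 \left(-1 + \frac{\left(-2\right)^{\frac{5}{2}}}{3}\right) + 50 \left(\left(-119\right) \left(-2\right)\right) + \left(-119\right) \left(-2\right) \left(-1 + \frac{\left(-2\right)^{\frac{5}{2}}}{3}\right)}{5699022} = \left(-109900 - 2198 \left(-1 + \frac{4 i \sqrt{2}}{3}\right) + 50 \cdot 238 + 238 \left(-1 + \frac{4 i \sqrt{2}}{3}\right)\right) \frac{1}{5699022} = \left(-109900 - 2198 \left(-1 + \frac{4 i \sqrt{2}}{3}\right) + 11900 + 238 \left(-1 + \frac{4 i \sqrt{2}}{3}\right)\right) \frac{1}{5699022} = \left(-109900 + \left(2198 - \frac{8792 i \sqrt{2}}{3}\right) + 11900 - \left(238 - \frac{952 i \sqrt{2}}{3}\right)\right) \frac{1}{5699022} = \left(-96040 - \frac{7840 i \sqrt{2}}{3}\right) \frac{1}{5699022} = - \frac{6860}{407073} - \frac{560 i \sqrt{2}}{1221219}$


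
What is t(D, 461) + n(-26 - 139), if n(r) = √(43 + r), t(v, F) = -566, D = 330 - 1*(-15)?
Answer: -566 + I*√122 ≈ -566.0 + 11.045*I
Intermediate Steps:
D = 345 (D = 330 + 15 = 345)
t(D, 461) + n(-26 - 139) = -566 + √(43 + (-26 - 139)) = -566 + √(43 - 165) = -566 + √(-122) = -566 + I*√122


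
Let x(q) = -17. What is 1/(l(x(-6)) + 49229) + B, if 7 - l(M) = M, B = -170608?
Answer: -8402955823/49253 ≈ -1.7061e+5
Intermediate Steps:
l(M) = 7 - M
1/(l(x(-6)) + 49229) + B = 1/((7 - 1*(-17)) + 49229) - 170608 = 1/((7 + 17) + 49229) - 170608 = 1/(24 + 49229) - 170608 = 1/49253 - 170608 = -8402955823/49253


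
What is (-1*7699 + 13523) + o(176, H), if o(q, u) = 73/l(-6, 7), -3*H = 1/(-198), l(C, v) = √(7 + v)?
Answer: 5824 + 73*√14/14 ≈ 5843.5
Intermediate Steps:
H = 1/594 (H = -⅓/(-198) = -⅓*(-1/198) = 1/594 ≈ 0.0016835)
o(q, u) = 73*√14/14 (o(q, u) = 73/(√(7 + 7)) = 73/(√14) = 73*(√14/14) = 73*√14/14)
(-1*7699 + 13523) + o(176, H) = (-1*7699 + 13523) + 73*√14/14 = (-7699 + 13523) + 73*√14/14 = 5824 + 73*√14/14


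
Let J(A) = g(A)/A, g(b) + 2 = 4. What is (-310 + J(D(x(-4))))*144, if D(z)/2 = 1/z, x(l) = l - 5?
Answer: -45936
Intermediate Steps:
g(b) = 2 (g(b) = -2 + 4 = 2)
x(l) = -5 + l
D(z) = 2/z (D(z) = 2*(1/z) = 2/z)
J(A) = 2/A
(-310 + J(D(x(-4))))*144 = (-310 + 2/((2/(-5 - 4))))*144 = (-310 + 2/((2/(-9))))*144 = (-310 + 2/((2*(-1/9))))*144 = (-310 + 2/(-2/9))*144 = (-310 + 2*(-9/2))*144 = (-310 - 9)*144 = -319*144 = -45936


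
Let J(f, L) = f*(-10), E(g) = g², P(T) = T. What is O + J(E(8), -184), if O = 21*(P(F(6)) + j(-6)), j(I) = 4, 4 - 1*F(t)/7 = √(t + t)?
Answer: 32 - 294*√3 ≈ -477.22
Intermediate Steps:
F(t) = 28 - 7*√2*√t (F(t) = 28 - 7*√(t + t) = 28 - 7*√2*√t)
J(f, L) = -10*f
O = 672 - 294*√3 (O = 21*((28 - 7*√2*√6) + 4) = 21*((28 - 14*√3) + 4) = 21*(32 - 14*√3) = 672 - 294*√3 ≈ 162.78)
O + J(E(8), -184) = (672 - 294*√3) - 10*8² = (672 - 294*√3) - 10*64 = (672 - 294*√3) - 640 = 32 - 294*√3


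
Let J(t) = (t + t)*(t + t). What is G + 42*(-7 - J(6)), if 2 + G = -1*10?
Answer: -6354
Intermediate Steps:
J(t) = 4*t² (J(t) = (2*t)*(2*t) = 4*t²)
G = -12 (G = -2 - 1*10 = -2 - 10 = -12)
G + 42*(-7 - J(6)) = -12 + 42*(-7 - 4*6²) = -12 + 42*(-7 - 4*36) = -12 + 42*(-7 - 1*144) = -12 + 42*(-7 - 144) = -12 + 42*(-151) = -12 - 6342 = -6354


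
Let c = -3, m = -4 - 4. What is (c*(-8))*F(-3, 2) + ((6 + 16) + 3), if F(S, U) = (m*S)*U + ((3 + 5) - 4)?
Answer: 1273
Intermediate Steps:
m = -8
F(S, U) = 4 - 8*S*U (F(S, U) = (-8*S)*U + ((3 + 5) - 4) = -8*S*U + (8 - 4) = -8*S*U + 4 = 4 - 8*S*U)
(c*(-8))*F(-3, 2) + ((6 + 16) + 3) = (-3*(-8))*(4 - 8*(-3)*2) + ((6 + 16) + 3) = 24*(4 + 48) + (22 + 3) = 24*52 + 25 = 1248 + 25 = 1273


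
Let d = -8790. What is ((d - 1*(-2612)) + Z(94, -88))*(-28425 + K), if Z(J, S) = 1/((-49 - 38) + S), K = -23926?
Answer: 56599336001/175 ≈ 3.2342e+8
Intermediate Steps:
Z(J, S) = 1/(-87 + S)
((d - 1*(-2612)) + Z(94, -88))*(-28425 + K) = ((-8790 - 1*(-2612)) + 1/(-87 - 88))*(-28425 - 23926) = ((-8790 + 2612) + 1/(-175))*(-52351) = (-6178 - 1/175)*(-52351) = -1081151/175*(-52351) = 56599336001/175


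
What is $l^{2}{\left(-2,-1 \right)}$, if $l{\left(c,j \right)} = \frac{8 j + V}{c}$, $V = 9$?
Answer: $\frac{1}{4} \approx 0.25$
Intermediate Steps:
$l{\left(c,j \right)} = \frac{9 + 8 j}{c}$ ($l{\left(c,j \right)} = \frac{8 j + 9}{c} = \frac{9 + 8 j}{c}$)
$l^{2}{\left(-2,-1 \right)} = \left(\frac{9 + 8 \left(-1\right)}{-2}\right)^{2} = \left(- \frac{9 - 8}{2}\right)^{2} = \left(\left(- \frac{1}{2}\right) 1\right)^{2} = \left(- \frac{1}{2}\right)^{2} = \frac{1}{4}$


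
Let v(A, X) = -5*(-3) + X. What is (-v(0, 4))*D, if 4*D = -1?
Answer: 19/4 ≈ 4.7500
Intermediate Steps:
v(A, X) = 15 + X
D = -¼ (D = (¼)*(-1) = -¼ ≈ -0.25000)
(-v(0, 4))*D = -(15 + 4)*(-¼) = -1*19*(-¼) = -19*(-¼) = 19/4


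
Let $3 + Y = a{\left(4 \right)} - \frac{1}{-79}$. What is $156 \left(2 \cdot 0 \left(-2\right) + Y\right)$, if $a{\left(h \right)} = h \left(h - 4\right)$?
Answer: $- \frac{36816}{79} \approx -466.03$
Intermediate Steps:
$a{\left(h \right)} = h \left(-4 + h\right)$
$Y = - \frac{236}{79}$ ($Y = -3 + \left(4 \left(-4 + 4\right) - \frac{1}{-79}\right) = -3 + \left(4 \cdot 0 - - \frac{1}{79}\right) = -3 + \left(0 + \frac{1}{79}\right) = -3 + \frac{1}{79} = - \frac{236}{79} \approx -2.9873$)
$156 \left(2 \cdot 0 \left(-2\right) + Y\right) = 156 \left(2 \cdot 0 \left(-2\right) - \frac{236}{79}\right) = 156 \left(0 \left(-2\right) - \frac{236}{79}\right) = 156 \left(0 - \frac{236}{79}\right) = 156 \left(- \frac{236}{79}\right) = - \frac{36816}{79}$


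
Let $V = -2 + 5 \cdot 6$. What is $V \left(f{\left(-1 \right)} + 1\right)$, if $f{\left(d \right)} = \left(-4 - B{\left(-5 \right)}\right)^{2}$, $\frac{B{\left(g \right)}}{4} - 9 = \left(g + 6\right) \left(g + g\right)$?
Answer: $28$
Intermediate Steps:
$B{\left(g \right)} = 36 + 8 g \left(6 + g\right)$ ($B{\left(g \right)} = 36 + 4 \left(g + 6\right) \left(g + g\right) = 36 + 4 \left(6 + g\right) 2 g = 36 + 4 \cdot 2 g \left(6 + g\right) = 36 + 8 g \left(6 + g\right)$)
$V = 28$ ($V = -2 + 30 = 28$)
$f{\left(d \right)} = 0$ ($f{\left(d \right)} = \left(-4 - \left(36 + 8 \left(-5\right)^{2} + 48 \left(-5\right)\right)\right)^{2} = \left(-4 - \left(36 + 8 \cdot 25 - 240\right)\right)^{2} = \left(-4 - \left(36 + 200 - 240\right)\right)^{2} = \left(-4 - -4\right)^{2} = \left(-4 + 4\right)^{2} = 0^{2} = 0$)
$V \left(f{\left(-1 \right)} + 1\right) = 28 \left(0 + 1\right) = 28 \cdot 1 = 28$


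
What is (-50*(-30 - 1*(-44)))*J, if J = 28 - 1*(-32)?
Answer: -42000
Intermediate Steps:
J = 60 (J = 28 + 32 = 60)
(-50*(-30 - 1*(-44)))*J = -50*(-30 - 1*(-44))*60 = -50*(-30 + 44)*60 = -50*14*60 = -700*60 = -42000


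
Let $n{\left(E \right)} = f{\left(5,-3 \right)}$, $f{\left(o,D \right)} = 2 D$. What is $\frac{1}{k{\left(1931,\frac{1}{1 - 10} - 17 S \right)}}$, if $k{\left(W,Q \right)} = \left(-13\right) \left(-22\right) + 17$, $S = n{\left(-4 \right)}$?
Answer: $\frac{1}{303} \approx 0.0033003$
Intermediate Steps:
$n{\left(E \right)} = -6$ ($n{\left(E \right)} = 2 \left(-3\right) = -6$)
$S = -6$
$k{\left(W,Q \right)} = 303$ ($k{\left(W,Q \right)} = 286 + 17 = 303$)
$\frac{1}{k{\left(1931,\frac{1}{1 - 10} - 17 S \right)}} = \frac{1}{303}$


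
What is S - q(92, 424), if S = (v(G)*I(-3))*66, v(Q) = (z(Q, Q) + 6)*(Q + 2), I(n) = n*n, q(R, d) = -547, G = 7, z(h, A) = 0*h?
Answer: 32623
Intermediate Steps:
z(h, A) = 0
I(n) = n**2
v(Q) = 12 + 6*Q (v(Q) = (0 + 6)*(Q + 2) = 6*(2 + Q) = 12 + 6*Q)
S = 32076 (S = ((12 + 6*7)*(-3)**2)*66 = ((12 + 42)*9)*66 = (54*9)*66 = 486*66 = 32076)
S - q(92, 424) = 32076 - 1*(-547) = 32076 + 547 = 32623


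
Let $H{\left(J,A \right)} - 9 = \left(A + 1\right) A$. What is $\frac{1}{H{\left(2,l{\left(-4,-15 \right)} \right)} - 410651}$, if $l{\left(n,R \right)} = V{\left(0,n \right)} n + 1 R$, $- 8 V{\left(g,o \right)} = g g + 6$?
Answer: $- \frac{1}{410510} \approx -2.436 \cdot 10^{-6}$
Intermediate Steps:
$V{\left(g,o \right)} = - \frac{3}{4} - \frac{g^{2}}{8}$ ($V{\left(g,o \right)} = - \frac{g g + 6}{8} = - \frac{g^{2} + 6}{8} = - \frac{6 + g^{2}}{8} = - \frac{3}{4} - \frac{g^{2}}{8}$)
$l{\left(n,R \right)} = R - \frac{3 n}{4}$ ($l{\left(n,R \right)} = \left(- \frac{3}{4} - \frac{0^{2}}{8}\right) n + 1 R = \left(- \frac{3}{4} - 0\right) n + R = \left(- \frac{3}{4} + 0\right) n + R = - \frac{3 n}{4} + R = R - \frac{3 n}{4}$)
$H{\left(J,A \right)} = 9 + A \left(1 + A\right)$ ($H{\left(J,A \right)} = 9 + \left(A + 1\right) A = 9 + \left(1 + A\right) A = 9 + A \left(1 + A\right)$)
$\frac{1}{H{\left(2,l{\left(-4,-15 \right)} \right)} - 410651} = \frac{1}{\left(9 - 12 + \left(-15 - -3\right)^{2}\right) - 410651} = \frac{1}{\left(9 + \left(-15 + 3\right) + \left(-15 + 3\right)^{2}\right) - 410651} = \frac{1}{\left(9 - 12 + \left(-12\right)^{2}\right) - 410651} = \frac{1}{\left(9 - 12 + 144\right) - 410651} = \frac{1}{141 - 410651} = \frac{1}{-410510} = - \frac{1}{410510}$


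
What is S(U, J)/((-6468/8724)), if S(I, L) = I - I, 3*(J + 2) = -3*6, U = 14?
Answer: 0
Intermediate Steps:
J = -8 (J = -2 + (-3*6)/3 = -2 + (⅓)*(-18) = -2 - 6 = -8)
S(I, L) = 0
S(U, J)/((-6468/8724)) = 0/((-6468/8724)) = 0/((-6468*1/8724)) = 0/(-539/727) = 0*(-727/539) = 0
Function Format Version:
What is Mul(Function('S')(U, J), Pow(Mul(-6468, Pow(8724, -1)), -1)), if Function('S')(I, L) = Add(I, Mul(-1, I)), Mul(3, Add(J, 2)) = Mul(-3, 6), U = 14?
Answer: 0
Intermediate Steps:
J = -8 (J = Add(-2, Mul(Rational(1, 3), Mul(-3, 6))) = Add(-2, Mul(Rational(1, 3), -18)) = Add(-2, -6) = -8)
Function('S')(I, L) = 0
Mul(Function('S')(U, J), Pow(Mul(-6468, Pow(8724, -1)), -1)) = Mul(0, Pow(Mul(-6468, Pow(8724, -1)), -1)) = Mul(0, Pow(Mul(-6468, Rational(1, 8724)), -1)) = Mul(0, Pow(Rational(-539, 727), -1)) = Mul(0, Rational(-727, 539)) = 0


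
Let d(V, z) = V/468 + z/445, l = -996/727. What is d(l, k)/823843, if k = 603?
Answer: 17059924/10394497157655 ≈ 1.6412e-6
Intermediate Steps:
l = -996/727 (l = -996*1/727 = -996/727 ≈ -1.3700)
d(V, z) = z/445 + V/468 (d(V, z) = V*(1/468) + z*(1/445) = V/468 + z/445 = z/445 + V/468)
d(l, k)/823843 = ((1/445)*603 + (1/468)*(-996/727))/823843 = (603/445 - 83/28353)*(1/823843) = (17059924/12617085)*(1/823843) = 17059924/10394497157655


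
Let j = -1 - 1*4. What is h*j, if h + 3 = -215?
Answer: 1090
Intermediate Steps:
j = -5 (j = -1 - 4 = -5)
h = -218 (h = -3 - 215 = -218)
h*j = -218*(-5) = 1090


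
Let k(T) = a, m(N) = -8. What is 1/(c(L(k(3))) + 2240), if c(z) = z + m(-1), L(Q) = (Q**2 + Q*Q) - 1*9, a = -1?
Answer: 1/2225 ≈ 0.00044944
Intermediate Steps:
k(T) = -1
L(Q) = -9 + 2*Q**2 (L(Q) = (Q**2 + Q**2) - 9 = 2*Q**2 - 9 = -9 + 2*Q**2)
c(z) = -8 + z (c(z) = z - 8 = -8 + z)
1/(c(L(k(3))) + 2240) = 1/((-8 + (-9 + 2*(-1)**2)) + 2240) = 1/((-8 + (-9 + 2*1)) + 2240) = 1/((-8 + (-9 + 2)) + 2240) = 1/((-8 - 7) + 2240) = 1/(-15 + 2240) = 1/2225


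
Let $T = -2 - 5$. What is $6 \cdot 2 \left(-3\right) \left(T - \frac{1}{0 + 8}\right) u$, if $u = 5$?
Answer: $\frac{2565}{2} \approx 1282.5$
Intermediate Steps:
$T = -7$ ($T = -2 - 5 = -7$)
$6 \cdot 2 \left(-3\right) \left(T - \frac{1}{0 + 8}\right) u = 6 \cdot 2 \left(-3\right) \left(-7 - \frac{1}{0 + 8}\right) 5 = 12 \left(-3\right) \left(-7 - \frac{1}{8}\right) 5 = - 36 \left(-7 - \frac{1}{8}\right) 5 = \left(-36\right) \left(- \frac{57}{8}\right) 5 = \frac{513}{2} \cdot 5 = \frac{2565}{2}$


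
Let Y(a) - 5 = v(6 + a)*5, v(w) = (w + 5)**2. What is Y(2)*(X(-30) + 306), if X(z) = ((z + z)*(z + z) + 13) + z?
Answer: 3305650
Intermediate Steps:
v(w) = (5 + w)**2
Y(a) = 5 + 5*(11 + a)**2 (Y(a) = 5 + (5 + (6 + a))**2*5 = 5 + (11 + a)**2*5 = 5 + 5*(11 + a)**2)
X(z) = 13 + z + 4*z**2 (X(z) = ((2*z)*(2*z) + 13) + z = (4*z**2 + 13) + z = (13 + 4*z**2) + z = 13 + z + 4*z**2)
Y(2)*(X(-30) + 306) = (5 + 5*(11 + 2)**2)*((13 - 30 + 4*(-30)**2) + 306) = (5 + 5*13**2)*((13 - 30 + 4*900) + 306) = (5 + 5*169)*((13 - 30 + 3600) + 306) = (5 + 845)*(3583 + 306) = 850*3889 = 3305650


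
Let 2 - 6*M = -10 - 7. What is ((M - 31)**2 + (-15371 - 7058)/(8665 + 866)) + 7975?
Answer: 333483635/38124 ≈ 8747.3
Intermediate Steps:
M = 19/6 (M = 1/3 - (-10 - 7)/6 = 1/3 - 1/6*(-17) = 1/3 + 17/6 = 19/6 ≈ 3.1667)
((M - 31)**2 + (-15371 - 7058)/(8665 + 866)) + 7975 = ((19/6 - 31)**2 + (-15371 - 7058)/(8665 + 866)) + 7975 = ((-167/6)**2 - 22429/9531) + 7975 = (27889/36 - 22429*1/9531) + 7975 = (27889/36 - 22429/9531) + 7975 = 29444735/38124 + 7975 = 333483635/38124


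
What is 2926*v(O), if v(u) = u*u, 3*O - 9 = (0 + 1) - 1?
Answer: 26334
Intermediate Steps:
O = 3 (O = 3 + ((0 + 1) - 1)/3 = 3 + (1 - 1)/3 = 3 + (1/3)*0 = 3 + 0 = 3)
v(u) = u**2
2926*v(O) = 2926*3**2 = 2926*9 = 26334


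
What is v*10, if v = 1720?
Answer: 17200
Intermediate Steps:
v*10 = 1720*10 = 17200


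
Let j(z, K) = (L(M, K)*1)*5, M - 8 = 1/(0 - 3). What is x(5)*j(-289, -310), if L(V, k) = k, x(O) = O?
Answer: -7750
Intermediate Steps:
M = 23/3 (M = 8 + 1/(0 - 3) = 8 + 1/(-3) = 8 - ⅓ = 23/3 ≈ 7.6667)
j(z, K) = 5*K (j(z, K) = (K*1)*5 = K*5 = 5*K)
x(5)*j(-289, -310) = 5*(5*(-310)) = 5*(-1550) = -7750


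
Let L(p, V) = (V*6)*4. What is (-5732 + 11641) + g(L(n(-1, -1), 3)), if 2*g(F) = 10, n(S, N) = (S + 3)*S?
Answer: 5914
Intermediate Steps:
n(S, N) = S*(3 + S) (n(S, N) = (3 + S)*S = S*(3 + S))
L(p, V) = 24*V (L(p, V) = (6*V)*4 = 24*V)
g(F) = 5 (g(F) = (½)*10 = 5)
(-5732 + 11641) + g(L(n(-1, -1), 3)) = (-5732 + 11641) + 5 = 5909 + 5 = 5914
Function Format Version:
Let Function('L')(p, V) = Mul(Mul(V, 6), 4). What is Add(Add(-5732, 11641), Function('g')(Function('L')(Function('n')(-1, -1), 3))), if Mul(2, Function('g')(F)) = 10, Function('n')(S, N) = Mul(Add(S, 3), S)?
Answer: 5914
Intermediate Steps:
Function('n')(S, N) = Mul(S, Add(3, S)) (Function('n')(S, N) = Mul(Add(3, S), S) = Mul(S, Add(3, S)))
Function('L')(p, V) = Mul(24, V) (Function('L')(p, V) = Mul(Mul(6, V), 4) = Mul(24, V))
Function('g')(F) = 5 (Function('g')(F) = Mul(Rational(1, 2), 10) = 5)
Add(Add(-5732, 11641), Function('g')(Function('L')(Function('n')(-1, -1), 3))) = Add(Add(-5732, 11641), 5) = Add(5909, 5) = 5914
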